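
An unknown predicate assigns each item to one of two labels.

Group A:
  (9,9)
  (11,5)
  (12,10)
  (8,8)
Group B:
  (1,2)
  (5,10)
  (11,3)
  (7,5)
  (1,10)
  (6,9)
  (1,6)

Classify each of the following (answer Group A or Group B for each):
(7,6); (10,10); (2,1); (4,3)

The simplest hypothesis consistent with all the labels is: sum ≥ 16.
Group B: (7,6), since 7+6 = 13.
Group A: (10,10), since 10+10 = 20.
Group B: (2,1), since 2+1 = 3.
Group B: (4,3), since 4+3 = 7.

Group B, Group A, Group B, Group B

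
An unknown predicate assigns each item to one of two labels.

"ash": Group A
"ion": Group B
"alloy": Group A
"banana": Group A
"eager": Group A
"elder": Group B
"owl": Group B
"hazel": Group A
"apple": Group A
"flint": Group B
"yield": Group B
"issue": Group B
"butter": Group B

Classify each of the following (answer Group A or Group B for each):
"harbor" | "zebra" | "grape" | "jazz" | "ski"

Group A, Group A, Group A, Group A, Group B

All 'Group A' examples share one property — contains 'a' — and every 'Group B' example lacks it.
"harbor": has 'a', checks out → Group A.
"zebra": has 'a', checks out → Group A.
"grape": has 'a', checks out → Group A.
"jazz": has 'a', checks out → Group A.
"ski": no 'a', fails the rule → Group B.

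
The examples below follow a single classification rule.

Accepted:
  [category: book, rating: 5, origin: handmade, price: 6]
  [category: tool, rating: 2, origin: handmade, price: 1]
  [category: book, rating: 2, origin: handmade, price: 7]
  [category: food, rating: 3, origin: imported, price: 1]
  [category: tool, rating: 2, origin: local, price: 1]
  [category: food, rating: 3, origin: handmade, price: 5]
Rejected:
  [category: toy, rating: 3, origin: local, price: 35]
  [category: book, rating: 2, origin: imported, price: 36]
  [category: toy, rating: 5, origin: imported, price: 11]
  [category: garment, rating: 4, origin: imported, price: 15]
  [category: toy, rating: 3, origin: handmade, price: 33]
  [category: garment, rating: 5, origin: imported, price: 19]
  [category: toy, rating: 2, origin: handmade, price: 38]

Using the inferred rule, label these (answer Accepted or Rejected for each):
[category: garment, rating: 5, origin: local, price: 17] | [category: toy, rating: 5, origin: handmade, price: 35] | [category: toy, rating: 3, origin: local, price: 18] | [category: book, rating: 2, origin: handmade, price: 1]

Rejected, Rejected, Rejected, Accepted

The distinguishing property — price ≤ 7 — holds for all the 'Accepted' cases and none of the 'Rejected' cases.
[category: garment, rating: 5, origin: local, price: 17]: price = 17, fails this test → Rejected. [category: toy, rating: 5, origin: handmade, price: 35]: price = 35, fails this test → Rejected. [category: toy, rating: 3, origin: local, price: 18]: price = 18, fails this test → Rejected. [category: book, rating: 2, origin: handmade, price: 1]: price = 1, meets the rule → Accepted.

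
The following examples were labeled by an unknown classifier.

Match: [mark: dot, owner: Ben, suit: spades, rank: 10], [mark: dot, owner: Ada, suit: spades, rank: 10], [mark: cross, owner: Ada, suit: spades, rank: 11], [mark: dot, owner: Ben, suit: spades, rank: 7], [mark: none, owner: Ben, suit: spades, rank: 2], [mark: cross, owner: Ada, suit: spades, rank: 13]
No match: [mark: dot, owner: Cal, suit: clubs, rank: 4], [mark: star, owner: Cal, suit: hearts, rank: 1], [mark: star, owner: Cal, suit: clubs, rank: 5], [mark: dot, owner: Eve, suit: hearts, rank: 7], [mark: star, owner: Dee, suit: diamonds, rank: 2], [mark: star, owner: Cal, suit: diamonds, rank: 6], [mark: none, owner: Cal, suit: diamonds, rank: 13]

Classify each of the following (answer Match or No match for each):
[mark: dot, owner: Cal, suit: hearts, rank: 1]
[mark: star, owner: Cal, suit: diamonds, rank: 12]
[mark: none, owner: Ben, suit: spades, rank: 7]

No match, No match, Match

The distinguishing property — suit is spades — holds for all the 'Match' cases and none of the 'No match' cases.
[mark: dot, owner: Cal, suit: hearts, rank: 1]: suit is hearts, fails the rule → No match.
[mark: star, owner: Cal, suit: diamonds, rank: 12]: suit is diamonds, fails the rule → No match.
[mark: none, owner: Ben, suit: spades, rank: 7]: suit is spades, matches → Match.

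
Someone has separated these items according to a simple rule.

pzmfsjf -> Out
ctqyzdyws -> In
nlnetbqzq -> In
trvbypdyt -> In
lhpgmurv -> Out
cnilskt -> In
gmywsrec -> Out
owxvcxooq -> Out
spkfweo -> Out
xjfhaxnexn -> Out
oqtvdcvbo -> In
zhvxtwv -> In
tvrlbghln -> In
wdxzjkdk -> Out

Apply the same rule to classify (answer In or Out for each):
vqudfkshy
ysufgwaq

Out, Out

Every 'In' example satisfies: contains 't'. None of the 'Out' examples do.
Out: vqudfkshy, since no 't'.
Out: ysufgwaq, since no 't'.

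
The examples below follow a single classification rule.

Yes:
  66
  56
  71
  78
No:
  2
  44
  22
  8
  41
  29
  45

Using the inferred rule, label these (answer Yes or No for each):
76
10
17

Yes, No, No

Rule: at least 56. This holds for each 'Yes' example and fails for each 'No' one.
76: Yes (76 ≥ 56).
10: No (10 < 56).
17: No (17 < 56).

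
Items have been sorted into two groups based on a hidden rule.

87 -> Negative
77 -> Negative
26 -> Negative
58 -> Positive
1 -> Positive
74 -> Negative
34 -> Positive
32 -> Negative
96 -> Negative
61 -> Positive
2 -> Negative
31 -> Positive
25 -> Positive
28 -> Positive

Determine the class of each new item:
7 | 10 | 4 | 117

Every 'Positive' example satisfies: ≡ 1 (mod 3). None of the 'Negative' examples do.
7 → 7 mod 3 = 1 → Positive.
10 → 10 mod 3 = 1 → Positive.
4 → 4 mod 3 = 1 → Positive.
117 → 117 mod 3 = 0 → Negative.

Positive, Positive, Positive, Negative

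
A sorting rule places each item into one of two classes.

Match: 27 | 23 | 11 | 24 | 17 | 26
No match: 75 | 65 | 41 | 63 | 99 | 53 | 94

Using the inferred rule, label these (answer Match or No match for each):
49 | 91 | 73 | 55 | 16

No match, No match, No match, No match, Match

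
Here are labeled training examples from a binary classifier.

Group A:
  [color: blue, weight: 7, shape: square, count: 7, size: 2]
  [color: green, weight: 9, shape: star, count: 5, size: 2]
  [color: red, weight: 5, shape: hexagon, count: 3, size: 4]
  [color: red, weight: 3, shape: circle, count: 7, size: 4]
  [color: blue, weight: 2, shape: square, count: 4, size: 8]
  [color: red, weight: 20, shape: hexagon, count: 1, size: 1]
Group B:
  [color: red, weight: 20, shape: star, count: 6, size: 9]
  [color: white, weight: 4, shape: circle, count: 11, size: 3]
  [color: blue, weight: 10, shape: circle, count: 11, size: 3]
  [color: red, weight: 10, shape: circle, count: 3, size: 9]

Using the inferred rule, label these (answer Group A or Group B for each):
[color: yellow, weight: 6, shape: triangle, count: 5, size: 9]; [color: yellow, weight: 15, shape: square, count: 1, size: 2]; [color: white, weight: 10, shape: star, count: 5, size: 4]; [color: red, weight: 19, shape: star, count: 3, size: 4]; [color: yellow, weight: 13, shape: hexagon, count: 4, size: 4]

Group B, Group A, Group A, Group A, Group A

'Group A' ⟺ size ≤ 8 AND count ≤ 7.
Group B: [color: yellow, weight: 6, shape: triangle, count: 5, size: 9], since size = 9, count = 5. Group A: [color: yellow, weight: 15, shape: square, count: 1, size: 2], since size = 2, count = 1. Group A: [color: white, weight: 10, shape: star, count: 5, size: 4], since size = 4, count = 5. Group A: [color: red, weight: 19, shape: star, count: 3, size: 4], since size = 4, count = 3. Group A: [color: yellow, weight: 13, shape: hexagon, count: 4, size: 4], since size = 4, count = 4.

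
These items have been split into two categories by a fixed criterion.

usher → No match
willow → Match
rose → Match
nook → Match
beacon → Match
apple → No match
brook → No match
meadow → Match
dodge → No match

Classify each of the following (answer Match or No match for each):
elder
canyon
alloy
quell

No match, Match, No match, No match

The common property of the 'Match' items is: even length. No 'No match' item has it.
elder: length 5, does not fit → No match.
canyon: length 6, meets the rule → Match.
alloy: length 5, does not fit → No match.
quell: length 5, does not fit → No match.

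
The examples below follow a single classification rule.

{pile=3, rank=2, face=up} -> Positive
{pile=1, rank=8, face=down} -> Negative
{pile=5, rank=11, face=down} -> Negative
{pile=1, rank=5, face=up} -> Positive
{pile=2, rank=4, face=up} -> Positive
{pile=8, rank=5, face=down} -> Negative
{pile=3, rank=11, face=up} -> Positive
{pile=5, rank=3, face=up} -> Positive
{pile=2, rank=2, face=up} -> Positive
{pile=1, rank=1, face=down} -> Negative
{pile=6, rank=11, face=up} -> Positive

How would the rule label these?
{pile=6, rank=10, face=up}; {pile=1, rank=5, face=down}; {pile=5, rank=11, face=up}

Positive, Negative, Positive

The distinguishing property — face is up — holds for all the 'Positive' cases and none of the 'Negative' cases.
{pile=6, rank=10, face=up} — face is up, hence Positive. {pile=1, rank=5, face=down} — face is down, hence Negative. {pile=5, rank=11, face=up} — face is up, hence Positive.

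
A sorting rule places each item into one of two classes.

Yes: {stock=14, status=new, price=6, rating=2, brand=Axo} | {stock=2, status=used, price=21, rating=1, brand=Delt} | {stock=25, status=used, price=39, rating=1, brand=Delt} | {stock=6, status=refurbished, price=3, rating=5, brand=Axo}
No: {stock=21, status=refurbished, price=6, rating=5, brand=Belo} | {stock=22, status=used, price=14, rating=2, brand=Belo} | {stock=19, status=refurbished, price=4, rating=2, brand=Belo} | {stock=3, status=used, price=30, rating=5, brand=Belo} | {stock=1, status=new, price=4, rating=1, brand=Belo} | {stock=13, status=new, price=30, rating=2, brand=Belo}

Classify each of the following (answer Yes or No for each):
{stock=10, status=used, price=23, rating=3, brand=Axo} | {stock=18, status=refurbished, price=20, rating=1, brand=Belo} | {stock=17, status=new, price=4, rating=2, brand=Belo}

Yes, No, No

Looking at the examples, the only property every 'Yes' case has and every 'No' case lacks is: brand is not Belo.
{stock=10, status=used, price=23, rating=3, brand=Axo}: brand is Axo, meets the rule → Yes.
{stock=18, status=refurbished, price=20, rating=1, brand=Belo}: brand is Belo, lacks this property → No.
{stock=17, status=new, price=4, rating=2, brand=Belo}: brand is Belo, lacks this property → No.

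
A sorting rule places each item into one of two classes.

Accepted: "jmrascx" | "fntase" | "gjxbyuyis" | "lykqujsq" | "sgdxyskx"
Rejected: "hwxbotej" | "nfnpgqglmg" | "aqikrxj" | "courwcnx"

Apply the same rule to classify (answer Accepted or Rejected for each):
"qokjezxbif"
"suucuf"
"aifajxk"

Rejected, Accepted, Rejected

One predicate separates the groups cleanly: contains 's'.
"qokjezxbif" → no 's' → Rejected. "suucuf" → has 's' → Accepted. "aifajxk" → no 's' → Rejected.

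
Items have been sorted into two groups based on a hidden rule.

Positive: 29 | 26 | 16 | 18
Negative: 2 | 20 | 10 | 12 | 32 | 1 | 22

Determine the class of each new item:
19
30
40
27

Positive, Negative, Negative, Positive

The distinguishing property — digit sum ≥ 6 — holds for all the 'Positive' cases and none of the 'Negative' cases.
19 — digit sum 1+9 = 10, hence Positive. 30 — digit sum 3+0 = 3, hence Negative. 40 — digit sum 4+0 = 4, hence Negative. 27 — digit sum 2+7 = 9, hence Positive.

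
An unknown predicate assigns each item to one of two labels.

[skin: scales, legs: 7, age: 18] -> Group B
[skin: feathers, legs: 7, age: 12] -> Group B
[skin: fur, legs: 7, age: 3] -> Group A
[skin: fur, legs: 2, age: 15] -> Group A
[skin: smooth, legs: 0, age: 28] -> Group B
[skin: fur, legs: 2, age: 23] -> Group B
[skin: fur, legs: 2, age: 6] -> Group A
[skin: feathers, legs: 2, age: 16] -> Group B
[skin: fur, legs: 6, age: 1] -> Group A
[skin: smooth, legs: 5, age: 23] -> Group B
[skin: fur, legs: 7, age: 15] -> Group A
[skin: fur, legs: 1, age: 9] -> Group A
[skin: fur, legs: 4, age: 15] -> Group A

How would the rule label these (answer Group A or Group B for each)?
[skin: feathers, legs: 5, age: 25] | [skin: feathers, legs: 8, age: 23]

The pattern is that an item is 'Group A' exactly when: skin is fur AND age ≤ 15.
[skin: feathers, legs: 5, age: 25]: skin is feathers, age = 25, does not pass → Group B. [skin: feathers, legs: 8, age: 23]: skin is feathers, age = 23, does not pass → Group B.

Group B, Group B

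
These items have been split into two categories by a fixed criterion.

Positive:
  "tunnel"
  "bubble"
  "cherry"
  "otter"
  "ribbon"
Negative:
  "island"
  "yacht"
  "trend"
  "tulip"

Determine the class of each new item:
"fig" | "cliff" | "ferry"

Negative, Positive, Positive

The classifier is using: has a double letter.
"fig": Negative (no doubled letter). "cliff": Positive ('ff' doubled). "ferry": Positive ('rr' doubled).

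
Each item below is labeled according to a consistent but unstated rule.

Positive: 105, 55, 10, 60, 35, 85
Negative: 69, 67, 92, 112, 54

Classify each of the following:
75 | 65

Positive, Positive

Looking at the examples, the only property every 'Positive' case has and every 'Negative' case lacks is: multiple of 5.
75 → 75 = 5·15 → Positive. 65 → 65 = 5·13 → Positive.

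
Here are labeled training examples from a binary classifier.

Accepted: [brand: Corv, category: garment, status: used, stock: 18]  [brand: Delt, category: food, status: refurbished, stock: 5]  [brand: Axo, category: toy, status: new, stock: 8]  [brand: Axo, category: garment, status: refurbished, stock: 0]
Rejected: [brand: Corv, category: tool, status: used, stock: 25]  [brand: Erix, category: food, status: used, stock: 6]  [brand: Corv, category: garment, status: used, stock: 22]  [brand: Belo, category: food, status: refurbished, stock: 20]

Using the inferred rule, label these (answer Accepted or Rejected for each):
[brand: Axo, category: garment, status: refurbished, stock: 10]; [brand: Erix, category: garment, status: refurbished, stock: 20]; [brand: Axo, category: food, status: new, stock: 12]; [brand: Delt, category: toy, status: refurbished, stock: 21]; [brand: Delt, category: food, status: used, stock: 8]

The distinguishing property — stock ≠ 6 AND stock ≤ 18 — holds for all the 'Accepted' cases and none of the 'Rejected' cases.
[brand: Axo, category: garment, status: refurbished, stock: 10]: stock = 10, passes → Accepted.
[brand: Erix, category: garment, status: refurbished, stock: 20]: stock = 20, doesn't match → Rejected.
[brand: Axo, category: food, status: new, stock: 12]: stock = 12, passes → Accepted.
[brand: Delt, category: toy, status: refurbished, stock: 21]: stock = 21, doesn't match → Rejected.
[brand: Delt, category: food, status: used, stock: 8]: stock = 8, passes → Accepted.

Accepted, Rejected, Accepted, Rejected, Accepted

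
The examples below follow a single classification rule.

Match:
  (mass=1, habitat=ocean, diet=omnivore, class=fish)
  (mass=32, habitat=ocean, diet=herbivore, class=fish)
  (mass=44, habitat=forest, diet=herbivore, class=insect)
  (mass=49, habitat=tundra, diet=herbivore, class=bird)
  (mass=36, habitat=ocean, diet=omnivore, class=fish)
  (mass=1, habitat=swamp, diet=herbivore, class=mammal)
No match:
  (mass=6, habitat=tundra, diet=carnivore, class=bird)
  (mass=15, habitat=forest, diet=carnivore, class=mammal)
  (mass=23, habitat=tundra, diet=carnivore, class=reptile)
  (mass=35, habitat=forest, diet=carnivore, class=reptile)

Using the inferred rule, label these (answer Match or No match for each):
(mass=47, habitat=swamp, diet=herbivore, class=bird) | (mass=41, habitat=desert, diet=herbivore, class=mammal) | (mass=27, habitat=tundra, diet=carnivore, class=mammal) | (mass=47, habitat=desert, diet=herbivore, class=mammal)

Match, Match, No match, Match

Checking candidate rules against both groups, what survives is: diet is not carnivore.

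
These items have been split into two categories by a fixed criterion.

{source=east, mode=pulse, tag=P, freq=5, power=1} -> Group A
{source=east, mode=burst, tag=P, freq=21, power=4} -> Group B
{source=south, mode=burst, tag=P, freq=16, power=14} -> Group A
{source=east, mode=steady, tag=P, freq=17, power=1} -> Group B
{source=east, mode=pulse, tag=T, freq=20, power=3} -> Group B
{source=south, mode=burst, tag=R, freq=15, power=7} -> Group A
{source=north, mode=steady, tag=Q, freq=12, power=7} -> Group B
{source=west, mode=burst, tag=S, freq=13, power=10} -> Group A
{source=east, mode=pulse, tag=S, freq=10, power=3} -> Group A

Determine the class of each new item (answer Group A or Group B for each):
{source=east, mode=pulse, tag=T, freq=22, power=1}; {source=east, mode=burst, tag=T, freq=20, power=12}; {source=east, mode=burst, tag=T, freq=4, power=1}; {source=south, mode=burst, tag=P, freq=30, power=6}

Group B, Group B, Group A, Group B

The simplest hypothesis consistent with all the labels is: freq ≠ 12 AND freq ≤ 16.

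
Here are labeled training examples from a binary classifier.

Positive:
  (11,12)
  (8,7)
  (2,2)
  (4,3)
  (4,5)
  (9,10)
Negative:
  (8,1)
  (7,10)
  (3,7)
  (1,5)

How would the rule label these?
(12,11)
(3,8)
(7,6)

Positive, Negative, Positive

'Positive' ⟺ |first − second| ≤ 1.
(12,11) — |12−11| = 1, hence Positive. (3,8) — |3−8| = 5, hence Negative. (7,6) — |7−6| = 1, hence Positive.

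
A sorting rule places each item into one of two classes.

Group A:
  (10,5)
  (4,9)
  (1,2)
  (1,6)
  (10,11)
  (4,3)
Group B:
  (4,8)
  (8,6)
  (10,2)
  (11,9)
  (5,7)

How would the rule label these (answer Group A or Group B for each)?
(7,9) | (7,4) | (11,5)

Group B, Group A, Group B

Looking at the examples, the only property every 'Group A' case has and every 'Group B' case lacks is: sum is odd.
(7,9): 7+9 = 16 — does not satisfy this, so Group B.
(7,4): 7+4 = 11 — meets the rule, so Group A.
(11,5): 11+5 = 16 — does not satisfy this, so Group B.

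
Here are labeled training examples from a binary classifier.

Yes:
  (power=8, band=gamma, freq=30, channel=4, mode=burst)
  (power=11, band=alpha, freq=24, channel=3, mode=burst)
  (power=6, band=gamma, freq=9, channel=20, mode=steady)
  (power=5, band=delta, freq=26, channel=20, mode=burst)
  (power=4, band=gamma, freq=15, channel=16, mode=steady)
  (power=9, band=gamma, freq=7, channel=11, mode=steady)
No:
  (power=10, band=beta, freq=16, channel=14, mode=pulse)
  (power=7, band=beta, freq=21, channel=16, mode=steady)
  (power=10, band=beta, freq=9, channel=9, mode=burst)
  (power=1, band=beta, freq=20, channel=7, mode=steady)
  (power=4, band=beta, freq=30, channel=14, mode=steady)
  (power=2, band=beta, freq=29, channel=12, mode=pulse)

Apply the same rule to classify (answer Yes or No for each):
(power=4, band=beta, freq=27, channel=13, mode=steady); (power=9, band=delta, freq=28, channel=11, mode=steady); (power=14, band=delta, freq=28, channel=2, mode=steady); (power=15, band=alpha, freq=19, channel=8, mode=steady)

The distinguishing property — band is not beta — holds for all the 'Yes' cases and none of the 'No' cases.

No, Yes, Yes, Yes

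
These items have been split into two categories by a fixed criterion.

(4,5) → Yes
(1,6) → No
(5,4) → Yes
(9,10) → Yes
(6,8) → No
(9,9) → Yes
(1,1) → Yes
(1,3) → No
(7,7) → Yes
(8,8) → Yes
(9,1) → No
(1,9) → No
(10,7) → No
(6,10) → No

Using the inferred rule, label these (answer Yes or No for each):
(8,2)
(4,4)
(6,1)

No, Yes, No

Rule: |first − second| ≤ 1. This holds for each 'Yes' example and fails for each 'No' one.
(8,2): No (|8−2| = 6). (4,4): Yes (|4−4| = 0). (6,1): No (|6−1| = 5).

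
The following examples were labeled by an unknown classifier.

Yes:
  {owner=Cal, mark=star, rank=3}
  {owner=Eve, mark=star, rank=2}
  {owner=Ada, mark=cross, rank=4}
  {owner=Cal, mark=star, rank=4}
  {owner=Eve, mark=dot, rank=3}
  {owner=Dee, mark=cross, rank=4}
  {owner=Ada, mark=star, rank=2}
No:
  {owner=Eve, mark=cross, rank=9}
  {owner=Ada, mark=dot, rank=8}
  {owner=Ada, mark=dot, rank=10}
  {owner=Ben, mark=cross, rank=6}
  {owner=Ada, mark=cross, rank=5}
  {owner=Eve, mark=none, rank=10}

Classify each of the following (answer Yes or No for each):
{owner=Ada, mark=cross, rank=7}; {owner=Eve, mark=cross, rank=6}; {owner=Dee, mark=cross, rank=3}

A rule that fits every label: rank ≤ 4 — true of each 'Yes' example, false of each 'No' one.
{owner=Ada, mark=cross, rank=7}: rank = 7, fails the rule → No. {owner=Eve, mark=cross, rank=6}: rank = 6, fails the rule → No. {owner=Dee, mark=cross, rank=3}: rank = 3, satisfies this → Yes.

No, No, Yes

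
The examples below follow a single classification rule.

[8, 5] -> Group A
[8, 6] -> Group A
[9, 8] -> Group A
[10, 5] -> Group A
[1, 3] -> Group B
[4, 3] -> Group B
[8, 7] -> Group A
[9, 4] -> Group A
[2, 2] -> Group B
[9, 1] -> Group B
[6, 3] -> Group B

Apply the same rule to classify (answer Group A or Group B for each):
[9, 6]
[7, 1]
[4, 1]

The simplest hypothesis consistent with all the labels is: sum ≥ 13.
[9, 6]: 9+6 = 15 — satisfies this, so Group A.
[7, 1]: 7+1 = 8 — fails the rule, so Group B.
[4, 1]: 4+1 = 5 — fails the rule, so Group B.

Group A, Group B, Group B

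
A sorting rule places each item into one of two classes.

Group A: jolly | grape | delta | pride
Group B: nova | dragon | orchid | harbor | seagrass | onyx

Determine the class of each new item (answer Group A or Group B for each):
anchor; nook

The common property of the 'Group A' items is: odd length. No 'Group B' item has it.

Group B, Group B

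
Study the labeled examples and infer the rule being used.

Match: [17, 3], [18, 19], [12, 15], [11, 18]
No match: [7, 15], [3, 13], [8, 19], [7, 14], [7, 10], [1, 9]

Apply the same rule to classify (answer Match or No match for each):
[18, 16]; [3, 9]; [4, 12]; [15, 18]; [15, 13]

Match, No match, No match, Match, Match

Every 'Match' example satisfies: first ≥ 9. None of the 'No match' examples do.
[18, 16]: first 18 — meets the rule, so Match. [3, 9]: first 3 — doesn't match, so No match. [4, 12]: first 4 — doesn't match, so No match. [15, 18]: first 15 — meets the rule, so Match. [15, 13]: first 15 — meets the rule, so Match.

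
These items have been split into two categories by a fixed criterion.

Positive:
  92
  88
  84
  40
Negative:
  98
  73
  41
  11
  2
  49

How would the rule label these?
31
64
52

One predicate separates the groups cleanly: multiple of 4.
31: 31 = 4·7 + 3, does not satisfy this → Negative.
64: 64 = 4·16, has this property → Positive.
52: 52 = 4·13, has this property → Positive.

Negative, Positive, Positive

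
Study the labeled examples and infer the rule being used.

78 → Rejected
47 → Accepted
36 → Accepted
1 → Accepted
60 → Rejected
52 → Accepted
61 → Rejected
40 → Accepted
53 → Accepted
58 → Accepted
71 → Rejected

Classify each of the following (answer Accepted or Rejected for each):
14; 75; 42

'Accepted' ⟺ at most 58.
14: 14 ≤ 58 — has this property, so Accepted.
75: 75 > 58 — doesn't match, so Rejected.
42: 42 ≤ 58 — has this property, so Accepted.

Accepted, Rejected, Accepted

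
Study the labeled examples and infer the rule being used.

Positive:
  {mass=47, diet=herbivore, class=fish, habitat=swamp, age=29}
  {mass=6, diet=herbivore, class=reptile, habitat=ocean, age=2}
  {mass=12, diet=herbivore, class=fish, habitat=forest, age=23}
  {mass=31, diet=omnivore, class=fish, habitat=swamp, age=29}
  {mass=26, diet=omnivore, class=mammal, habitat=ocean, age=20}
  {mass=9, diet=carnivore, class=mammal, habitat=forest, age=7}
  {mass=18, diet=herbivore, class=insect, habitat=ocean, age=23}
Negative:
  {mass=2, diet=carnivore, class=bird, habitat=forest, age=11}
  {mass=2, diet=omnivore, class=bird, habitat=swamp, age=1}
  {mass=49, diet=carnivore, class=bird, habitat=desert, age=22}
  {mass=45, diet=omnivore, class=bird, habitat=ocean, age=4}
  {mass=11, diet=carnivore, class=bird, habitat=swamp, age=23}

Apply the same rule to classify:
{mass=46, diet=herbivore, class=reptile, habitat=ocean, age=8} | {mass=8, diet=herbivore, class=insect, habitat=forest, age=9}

Positive, Positive

The classifier is using: class is not bird.
{mass=46, diet=herbivore, class=reptile, habitat=ocean, age=8}: class is reptile — fits, so Positive.
{mass=8, diet=herbivore, class=insect, habitat=forest, age=9}: class is insect — fits, so Positive.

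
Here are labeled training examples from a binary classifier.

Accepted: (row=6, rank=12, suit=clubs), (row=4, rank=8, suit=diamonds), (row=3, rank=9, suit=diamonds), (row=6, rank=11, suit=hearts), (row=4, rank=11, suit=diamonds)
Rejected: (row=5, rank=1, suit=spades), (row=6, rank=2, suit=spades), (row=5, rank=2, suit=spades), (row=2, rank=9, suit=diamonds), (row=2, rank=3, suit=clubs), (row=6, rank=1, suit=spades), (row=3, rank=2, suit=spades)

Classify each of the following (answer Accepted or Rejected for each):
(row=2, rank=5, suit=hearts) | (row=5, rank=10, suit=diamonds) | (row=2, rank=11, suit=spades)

Rejected, Accepted, Rejected

The common property of the 'Accepted' items is: rank ≥ 3 AND row ≥ 3. No 'Rejected' item has it.
Rejected: (row=2, rank=5, suit=hearts), since rank = 5, row = 2. Accepted: (row=5, rank=10, suit=diamonds), since rank = 10, row = 5. Rejected: (row=2, rank=11, suit=spades), since rank = 11, row = 2.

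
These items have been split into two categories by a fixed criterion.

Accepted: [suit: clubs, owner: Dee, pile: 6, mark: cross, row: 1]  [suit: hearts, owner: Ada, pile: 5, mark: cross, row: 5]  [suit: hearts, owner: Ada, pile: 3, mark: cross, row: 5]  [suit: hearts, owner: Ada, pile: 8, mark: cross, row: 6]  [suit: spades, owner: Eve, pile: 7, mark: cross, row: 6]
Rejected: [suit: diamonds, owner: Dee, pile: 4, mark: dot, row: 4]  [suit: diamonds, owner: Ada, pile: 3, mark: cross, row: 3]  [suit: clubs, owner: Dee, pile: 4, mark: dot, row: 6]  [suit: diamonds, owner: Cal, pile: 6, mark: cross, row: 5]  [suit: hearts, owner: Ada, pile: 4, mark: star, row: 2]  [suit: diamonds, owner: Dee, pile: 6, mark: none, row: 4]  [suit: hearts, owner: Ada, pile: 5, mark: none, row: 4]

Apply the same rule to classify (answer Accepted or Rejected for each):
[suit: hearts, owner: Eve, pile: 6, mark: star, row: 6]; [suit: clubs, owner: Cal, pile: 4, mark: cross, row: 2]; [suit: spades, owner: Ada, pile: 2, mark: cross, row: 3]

Rule: suit is not diamonds AND mark is cross. This holds for each 'Accepted' example and fails for each 'Rejected' one.

Rejected, Accepted, Accepted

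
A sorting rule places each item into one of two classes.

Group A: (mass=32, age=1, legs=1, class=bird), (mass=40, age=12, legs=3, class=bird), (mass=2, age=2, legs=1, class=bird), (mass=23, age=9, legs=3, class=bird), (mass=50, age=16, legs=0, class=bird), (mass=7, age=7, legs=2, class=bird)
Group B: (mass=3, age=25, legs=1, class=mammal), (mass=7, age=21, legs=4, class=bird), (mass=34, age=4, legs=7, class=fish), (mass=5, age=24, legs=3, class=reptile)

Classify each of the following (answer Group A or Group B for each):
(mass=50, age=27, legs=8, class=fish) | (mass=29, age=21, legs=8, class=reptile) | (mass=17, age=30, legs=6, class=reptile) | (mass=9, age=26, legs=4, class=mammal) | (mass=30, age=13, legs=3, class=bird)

Group B, Group B, Group B, Group B, Group A

The pattern is that an item is 'Group A' exactly when: class is bird AND age ≤ 16.
(mass=50, age=27, legs=8, class=fish): class is fish, age = 27 — lacks this property, so Group B.
(mass=29, age=21, legs=8, class=reptile): class is reptile, age = 21 — lacks this property, so Group B.
(mass=17, age=30, legs=6, class=reptile): class is reptile, age = 30 — lacks this property, so Group B.
(mass=9, age=26, legs=4, class=mammal): class is mammal, age = 26 — lacks this property, so Group B.
(mass=30, age=13, legs=3, class=bird): class is bird, age = 13 — meets the rule, so Group A.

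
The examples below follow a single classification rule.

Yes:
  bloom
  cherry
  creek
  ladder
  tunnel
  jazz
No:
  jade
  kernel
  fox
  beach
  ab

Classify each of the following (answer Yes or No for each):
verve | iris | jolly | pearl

'Yes' ⟺ has a double letter.
verve: no doubled letter — does not pass, so No.
iris: no doubled letter — does not pass, so No.
jolly: 'll' doubled — qualifies, so Yes.
pearl: no doubled letter — does not pass, so No.

No, No, Yes, No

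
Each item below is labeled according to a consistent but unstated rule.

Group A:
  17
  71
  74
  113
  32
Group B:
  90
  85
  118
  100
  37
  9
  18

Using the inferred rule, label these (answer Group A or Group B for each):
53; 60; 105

Group A, Group B, Group B

Rule: ≡ 2 (mod 3). This holds for each 'Group A' example and fails for each 'Group B' one.
53 → 53 mod 3 = 2 → Group A. 60 → 60 mod 3 = 0 → Group B. 105 → 105 mod 3 = 0 → Group B.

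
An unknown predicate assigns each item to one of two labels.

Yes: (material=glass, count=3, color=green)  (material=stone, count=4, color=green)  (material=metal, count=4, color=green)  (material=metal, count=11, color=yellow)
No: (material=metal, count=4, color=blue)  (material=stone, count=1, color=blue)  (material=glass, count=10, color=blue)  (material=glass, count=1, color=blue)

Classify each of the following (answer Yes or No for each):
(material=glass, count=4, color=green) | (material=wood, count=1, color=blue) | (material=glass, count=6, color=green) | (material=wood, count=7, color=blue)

The rule appears to be: color is not blue.
(material=glass, count=4, color=green) — color is green, hence Yes.
(material=wood, count=1, color=blue) — color is blue, hence No.
(material=glass, count=6, color=green) — color is green, hence Yes.
(material=wood, count=7, color=blue) — color is blue, hence No.

Yes, No, Yes, No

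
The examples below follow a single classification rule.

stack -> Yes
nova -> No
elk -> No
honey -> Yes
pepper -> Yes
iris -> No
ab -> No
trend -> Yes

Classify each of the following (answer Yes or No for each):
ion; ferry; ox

The common property of the 'Yes' items is: length ≥ 5. No 'No' item has it.
ion → length 3 → No.
ferry → length 5 → Yes.
ox → length 2 → No.

No, Yes, No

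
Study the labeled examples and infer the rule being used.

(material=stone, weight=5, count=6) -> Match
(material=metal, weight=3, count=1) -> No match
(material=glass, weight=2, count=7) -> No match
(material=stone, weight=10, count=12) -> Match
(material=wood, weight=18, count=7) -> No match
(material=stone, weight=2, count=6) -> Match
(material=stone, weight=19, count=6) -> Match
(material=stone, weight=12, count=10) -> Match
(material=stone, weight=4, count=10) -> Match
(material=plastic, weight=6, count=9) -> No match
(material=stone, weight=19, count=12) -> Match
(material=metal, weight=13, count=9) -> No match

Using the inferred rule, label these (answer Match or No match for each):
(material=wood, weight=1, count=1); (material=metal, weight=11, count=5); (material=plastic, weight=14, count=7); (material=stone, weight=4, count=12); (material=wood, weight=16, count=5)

No match, No match, No match, Match, No match

The simplest hypothesis consistent with all the labels is: material is stone.
(material=wood, weight=1, count=1): No match (material is wood).
(material=metal, weight=11, count=5): No match (material is metal).
(material=plastic, weight=14, count=7): No match (material is plastic).
(material=stone, weight=4, count=12): Match (material is stone).
(material=wood, weight=16, count=5): No match (material is wood).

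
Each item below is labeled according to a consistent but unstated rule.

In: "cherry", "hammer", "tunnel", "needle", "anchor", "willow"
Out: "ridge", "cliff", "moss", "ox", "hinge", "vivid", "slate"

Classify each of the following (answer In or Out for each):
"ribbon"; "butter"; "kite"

Rule: length 6. This holds for each 'In' example and fails for each 'Out' one.
"ribbon": length 6 — satisfies this, so In.
"butter": length 6 — satisfies this, so In.
"kite": length 4 — does not satisfy this, so Out.

In, In, Out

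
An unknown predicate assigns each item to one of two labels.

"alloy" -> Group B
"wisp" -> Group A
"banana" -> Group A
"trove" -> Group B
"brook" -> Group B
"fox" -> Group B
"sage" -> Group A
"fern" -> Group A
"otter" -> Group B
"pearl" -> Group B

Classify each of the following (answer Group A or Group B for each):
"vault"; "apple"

Group B, Group B

Looking at the examples, the only property every 'Group A' case has and every 'Group B' case lacks is: even length.
"vault" → length 5 → Group B.
"apple" → length 5 → Group B.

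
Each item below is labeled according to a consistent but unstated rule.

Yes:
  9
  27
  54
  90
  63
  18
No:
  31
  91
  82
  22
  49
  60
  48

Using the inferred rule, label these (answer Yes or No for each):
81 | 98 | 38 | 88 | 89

Yes, No, No, No, No

The pattern is that an item is 'Yes' exactly when: multiple of 9.
81 → 81 = 9·9 → Yes.
98 → 98 = 9·10 + 8 → No.
38 → 38 = 9·4 + 2 → No.
88 → 88 = 9·9 + 7 → No.
89 → 89 = 9·9 + 8 → No.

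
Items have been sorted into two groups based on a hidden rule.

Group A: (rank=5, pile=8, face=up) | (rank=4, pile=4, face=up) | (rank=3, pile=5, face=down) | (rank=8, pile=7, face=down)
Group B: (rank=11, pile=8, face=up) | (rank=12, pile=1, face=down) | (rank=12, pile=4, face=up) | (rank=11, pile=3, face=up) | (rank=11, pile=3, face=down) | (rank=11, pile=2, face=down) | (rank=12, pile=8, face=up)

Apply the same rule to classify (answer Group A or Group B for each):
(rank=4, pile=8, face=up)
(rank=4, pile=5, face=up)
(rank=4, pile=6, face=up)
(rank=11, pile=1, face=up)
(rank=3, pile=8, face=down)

Group A, Group A, Group A, Group B, Group A

'Group A' ⟺ rank ≤ 8.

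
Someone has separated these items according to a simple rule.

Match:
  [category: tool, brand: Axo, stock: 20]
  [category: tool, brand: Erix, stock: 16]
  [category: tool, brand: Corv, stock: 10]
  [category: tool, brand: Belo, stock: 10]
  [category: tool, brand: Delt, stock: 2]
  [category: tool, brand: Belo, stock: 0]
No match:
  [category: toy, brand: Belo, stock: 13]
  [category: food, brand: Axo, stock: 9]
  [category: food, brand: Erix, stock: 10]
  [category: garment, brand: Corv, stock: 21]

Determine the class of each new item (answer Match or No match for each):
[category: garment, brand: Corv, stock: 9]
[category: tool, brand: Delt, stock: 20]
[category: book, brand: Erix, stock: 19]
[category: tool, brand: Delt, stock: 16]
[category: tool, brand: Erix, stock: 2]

One predicate separates the groups cleanly: category is tool.

No match, Match, No match, Match, Match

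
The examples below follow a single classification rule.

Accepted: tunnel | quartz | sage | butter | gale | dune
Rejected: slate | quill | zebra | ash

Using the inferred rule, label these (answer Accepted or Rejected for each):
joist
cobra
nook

The simplest hypothesis consistent with all the labels is: even length.
joist: length 5 — doesn't match, so Rejected.
cobra: length 5 — doesn't match, so Rejected.
nook: length 4 — satisfies this, so Accepted.

Rejected, Rejected, Accepted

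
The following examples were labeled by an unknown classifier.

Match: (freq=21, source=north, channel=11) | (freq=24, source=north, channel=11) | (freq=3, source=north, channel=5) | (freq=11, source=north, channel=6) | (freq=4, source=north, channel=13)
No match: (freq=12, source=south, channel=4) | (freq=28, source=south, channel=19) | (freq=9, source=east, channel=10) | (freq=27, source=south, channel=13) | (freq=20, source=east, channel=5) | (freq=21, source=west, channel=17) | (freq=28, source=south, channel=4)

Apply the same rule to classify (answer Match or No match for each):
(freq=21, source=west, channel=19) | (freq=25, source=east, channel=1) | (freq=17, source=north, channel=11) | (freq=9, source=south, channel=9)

The common property of the 'Match' items is: source is north. No 'No match' item has it.
(freq=21, source=west, channel=19) — source is west, hence No match.
(freq=25, source=east, channel=1) — source is east, hence No match.
(freq=17, source=north, channel=11) — source is north, hence Match.
(freq=9, source=south, channel=9) — source is south, hence No match.

No match, No match, Match, No match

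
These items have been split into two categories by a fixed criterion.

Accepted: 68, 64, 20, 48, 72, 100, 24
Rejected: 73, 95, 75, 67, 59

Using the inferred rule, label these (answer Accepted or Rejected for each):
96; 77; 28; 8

The common property of the 'Accepted' items is: even. No 'Rejected' item has it.
96: Accepted (96 is even).
77: Rejected (77 is odd).
28: Accepted (28 is even).
8: Accepted (8 is even).

Accepted, Rejected, Accepted, Accepted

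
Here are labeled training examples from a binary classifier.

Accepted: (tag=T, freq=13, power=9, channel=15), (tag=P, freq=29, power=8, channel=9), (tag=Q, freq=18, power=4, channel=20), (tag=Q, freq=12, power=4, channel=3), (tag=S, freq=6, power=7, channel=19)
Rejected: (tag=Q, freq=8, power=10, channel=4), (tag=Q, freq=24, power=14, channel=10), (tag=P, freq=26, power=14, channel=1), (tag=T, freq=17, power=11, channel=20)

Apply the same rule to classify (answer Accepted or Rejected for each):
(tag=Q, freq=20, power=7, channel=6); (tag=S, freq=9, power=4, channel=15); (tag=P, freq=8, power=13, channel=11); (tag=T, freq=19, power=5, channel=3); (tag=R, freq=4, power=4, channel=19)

The common property of the 'Accepted' items is: power ≤ 9. No 'Rejected' item has it.

Accepted, Accepted, Rejected, Accepted, Accepted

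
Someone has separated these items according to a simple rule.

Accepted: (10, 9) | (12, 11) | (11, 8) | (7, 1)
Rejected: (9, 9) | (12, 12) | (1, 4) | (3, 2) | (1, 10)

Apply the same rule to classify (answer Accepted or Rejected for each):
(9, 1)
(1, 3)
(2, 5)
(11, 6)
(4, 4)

All 'Accepted' examples share one property — first > second AND sum ≥ 8 — and every 'Rejected' example lacks it.
Accepted: (9, 1), since 9 > 1, 9+1 = 10. Rejected: (1, 3), since 1 < 3, 1+3 = 4. Rejected: (2, 5), since 2 < 5, 2+5 = 7. Accepted: (11, 6), since 11 > 6, 11+6 = 17. Rejected: (4, 4), since 4 = 4, 4+4 = 8.

Accepted, Rejected, Rejected, Accepted, Rejected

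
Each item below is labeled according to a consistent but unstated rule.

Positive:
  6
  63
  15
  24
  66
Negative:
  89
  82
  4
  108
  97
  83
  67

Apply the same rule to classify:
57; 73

The classifier is using: multiple of 3 AND at most 66.

Positive, Negative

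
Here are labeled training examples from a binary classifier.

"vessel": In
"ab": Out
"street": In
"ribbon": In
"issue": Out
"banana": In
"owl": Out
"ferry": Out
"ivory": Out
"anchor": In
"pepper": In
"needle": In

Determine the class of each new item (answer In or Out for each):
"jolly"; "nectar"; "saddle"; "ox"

Out, In, In, Out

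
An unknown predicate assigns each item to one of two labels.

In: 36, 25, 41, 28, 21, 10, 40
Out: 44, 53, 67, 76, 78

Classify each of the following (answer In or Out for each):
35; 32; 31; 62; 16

In, In, In, Out, In

The common property of the 'In' items is: at most 41. No 'Out' item has it.
35 → 35 ≤ 41 → In.
32 → 32 ≤ 41 → In.
31 → 31 ≤ 41 → In.
62 → 62 > 41 → Out.
16 → 16 ≤ 41 → In.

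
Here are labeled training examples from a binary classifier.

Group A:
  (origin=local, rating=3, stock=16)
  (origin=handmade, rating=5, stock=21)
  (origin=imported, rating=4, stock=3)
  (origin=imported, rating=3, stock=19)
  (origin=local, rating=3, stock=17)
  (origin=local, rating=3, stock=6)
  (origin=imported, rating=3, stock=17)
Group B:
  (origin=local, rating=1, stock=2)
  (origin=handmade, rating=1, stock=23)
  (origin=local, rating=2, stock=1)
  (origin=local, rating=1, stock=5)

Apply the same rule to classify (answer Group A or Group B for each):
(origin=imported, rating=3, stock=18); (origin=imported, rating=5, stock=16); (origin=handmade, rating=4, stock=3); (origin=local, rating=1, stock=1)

Group A, Group A, Group A, Group B

A rule that fits every label: rating ≥ 3 — true of each 'Group A' example, false of each 'Group B' one.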